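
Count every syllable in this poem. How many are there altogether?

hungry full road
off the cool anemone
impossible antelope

18

Line 1: hungry(2) + full(1) + road(1) = 4
Line 2: off(1) + the(1) + cool(1) + anemone(4) = 7
Line 3: impossible(4) + antelope(3) = 7
Total: 4 + 7 + 7 = 18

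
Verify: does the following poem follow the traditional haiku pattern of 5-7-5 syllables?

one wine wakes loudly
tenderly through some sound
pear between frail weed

No

Line 1: one(1) + wine(1) + wakes(1) + loudly(2) = 5 ✓
Line 2: tenderly(3) + through(1) + some(1) + sound(1) = 6 (expected 7)
Line 3: pear(1) + between(2) + frail(1) + weed(1) = 5 ✓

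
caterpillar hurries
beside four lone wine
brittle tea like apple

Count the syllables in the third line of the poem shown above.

6

The third line: brittle (2), tea (1), like (1), apple (2) → 6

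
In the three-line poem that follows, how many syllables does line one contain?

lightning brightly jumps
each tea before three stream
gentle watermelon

5

Line one: lightning (2), brightly (2), jumps (1) → 5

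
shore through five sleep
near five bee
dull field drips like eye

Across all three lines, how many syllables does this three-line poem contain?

12

Line 1: shore (1), through (1), five (1), sleep (1) → 4
Line 2: near (1), five (1), bee (1) → 3
Line 3: dull (1), field (1), drips (1), like (1), eye (1) → 5
Total: 4 + 3 + 5 = 12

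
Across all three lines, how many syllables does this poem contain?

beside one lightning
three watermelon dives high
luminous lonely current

Line 1: beside (2), one (1), lightning (2) → 5
Line 2: three (1), watermelon (4), dives (1), high (1) → 7
Line 3: luminous (3), lonely (2), current (2) → 7
Total: 5 + 7 + 7 = 19

19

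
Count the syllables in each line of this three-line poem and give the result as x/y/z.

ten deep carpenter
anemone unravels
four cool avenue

Line 1: ten(1) + deep(1) + carpenter(3) = 5
Line 2: anemone(4) + unravels(3) = 7
Line 3: four(1) + cool(1) + avenue(3) = 5

5/7/5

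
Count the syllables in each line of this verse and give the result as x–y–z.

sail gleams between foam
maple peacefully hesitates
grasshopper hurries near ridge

5–8–7

Line 1: "sail gleams between foam": 1+1+2+1 = 5
Line 2: "maple peacefully hesitates": 2+3+3 = 8
Line 3: "grasshopper hurries near ridge": 3+2+1+1 = 7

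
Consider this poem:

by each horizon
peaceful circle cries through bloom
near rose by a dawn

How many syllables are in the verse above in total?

Line 1: "by each horizon": 1+1+3 = 5
Line 2: "peaceful circle cries through bloom": 2+2+1+1+1 = 7
Line 3: "near rose by a dawn": 1+1+1+1+1 = 5
Total: 5 + 7 + 5 = 17

17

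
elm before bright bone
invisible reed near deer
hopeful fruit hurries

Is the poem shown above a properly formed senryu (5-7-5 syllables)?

Yes

Line 1: elm (1), before (2), bright (1), bone (1) → 5 ✓
Line 2: invisible (4), reed (1), near (1), deer (1) → 7 ✓
Line 3: hopeful (2), fruit (1), hurries (2) → 5 ✓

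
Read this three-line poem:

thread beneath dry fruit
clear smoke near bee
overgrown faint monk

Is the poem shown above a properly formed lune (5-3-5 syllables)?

Line 1: thread (1), beneath (2), dry (1), fruit (1) → 5 ✓
Line 2: clear (1), smoke (1), near (1), bee (1) → 4 (expected 3)
Line 3: overgrown (3), faint (1), monk (1) → 5 ✓

No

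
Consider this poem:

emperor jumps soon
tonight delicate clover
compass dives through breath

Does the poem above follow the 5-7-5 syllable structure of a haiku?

Yes

Line 1: emperor(3) + jumps(1) + soon(1) = 5 ✓
Line 2: tonight(2) + delicate(3) + clover(2) = 7 ✓
Line 3: compass(2) + dives(1) + through(1) + breath(1) = 5 ✓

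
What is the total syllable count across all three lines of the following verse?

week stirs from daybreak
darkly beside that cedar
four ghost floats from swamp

Line 1: "week stirs from daybreak": 1+1+1+2 = 5
Line 2: "darkly beside that cedar": 2+2+1+2 = 7
Line 3: "four ghost floats from swamp": 1+1+1+1+1 = 5
Total: 5 + 7 + 5 = 17

17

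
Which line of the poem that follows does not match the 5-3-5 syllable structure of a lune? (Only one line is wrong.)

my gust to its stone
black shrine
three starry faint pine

Line 1: my(1) + gust(1) + to(1) + its(1) + stone(1) = 5 ✓
Line 2: black(1) + shrine(1) = 2 (expected 3)
Line 3: three(1) + starry(2) + faint(1) + pine(1) = 5 ✓

The second line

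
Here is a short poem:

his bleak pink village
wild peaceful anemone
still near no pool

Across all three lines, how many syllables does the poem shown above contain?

Line 1: his(1) + bleak(1) + pink(1) + village(2) = 5
Line 2: wild(1) + peaceful(2) + anemone(4) = 7
Line 3: still(1) + near(1) + no(1) + pool(1) = 4
Total: 5 + 7 + 4 = 16

16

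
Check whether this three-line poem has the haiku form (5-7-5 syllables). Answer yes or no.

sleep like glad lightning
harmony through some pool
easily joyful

Line 1: "sleep like glad lightning": 1+1+1+2 = 5 ✓
Line 2: "harmony through some pool": 3+1+1+1 = 6 (expected 7)
Line 3: "easily joyful": 3+2 = 5 ✓

No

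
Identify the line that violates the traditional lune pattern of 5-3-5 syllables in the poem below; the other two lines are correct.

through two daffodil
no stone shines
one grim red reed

The third line

Line 1: through(1) + two(1) + daffodil(3) = 5 ✓
Line 2: no(1) + stone(1) + shines(1) = 3 ✓
Line 3: one(1) + grim(1) + red(1) + reed(1) = 4 (expected 5)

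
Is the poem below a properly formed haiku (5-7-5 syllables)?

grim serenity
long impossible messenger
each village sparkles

Line 1: grim (1), serenity (4) → 5 ✓
Line 2: long (1), impossible (4), messenger (3) → 8 (expected 7)
Line 3: each (1), village (2), sparkles (2) → 5 ✓

No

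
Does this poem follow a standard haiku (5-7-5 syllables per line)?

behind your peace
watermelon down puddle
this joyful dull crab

No

Line 1: behind (2), your (1), peace (1) → 4 (expected 5)
Line 2: watermelon (4), down (1), puddle (2) → 7 ✓
Line 3: this (1), joyful (2), dull (1), crab (1) → 5 ✓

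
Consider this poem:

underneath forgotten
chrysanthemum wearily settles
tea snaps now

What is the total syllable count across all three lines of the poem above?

18

Line 1: "underneath forgotten": 3+3 = 6
Line 2: "chrysanthemum wearily settles": 4+3+2 = 9
Line 3: "tea snaps now": 1+1+1 = 3
Total: 6 + 9 + 3 = 18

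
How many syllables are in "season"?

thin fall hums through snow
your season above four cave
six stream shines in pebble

2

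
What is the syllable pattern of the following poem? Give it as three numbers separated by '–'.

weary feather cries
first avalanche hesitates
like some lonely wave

5–7–5

Line 1: weary(2) + feather(2) + cries(1) = 5
Line 2: first(1) + avalanche(3) + hesitates(3) = 7
Line 3: like(1) + some(1) + lonely(2) + wave(1) = 5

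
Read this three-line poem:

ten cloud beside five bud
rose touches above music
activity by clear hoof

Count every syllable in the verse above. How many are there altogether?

20

Line 1: "ten cloud beside five bud": 1+1+2+1+1 = 6
Line 2: "rose touches above music": 1+2+2+2 = 7
Line 3: "activity by clear hoof": 4+1+1+1 = 7
Total: 6 + 7 + 7 = 20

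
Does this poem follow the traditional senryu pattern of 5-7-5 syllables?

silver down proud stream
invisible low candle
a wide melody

Yes

Line 1: silver(2) + down(1) + proud(1) + stream(1) = 5 ✓
Line 2: invisible(4) + low(1) + candle(2) = 7 ✓
Line 3: a(1) + wide(1) + melody(3) = 5 ✓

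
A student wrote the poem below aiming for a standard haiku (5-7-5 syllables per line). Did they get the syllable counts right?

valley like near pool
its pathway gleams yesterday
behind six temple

Line 1: valley (2), like (1), near (1), pool (1) → 5 ✓
Line 2: its (1), pathway (2), gleams (1), yesterday (3) → 7 ✓
Line 3: behind (2), six (1), temple (2) → 5 ✓

Yes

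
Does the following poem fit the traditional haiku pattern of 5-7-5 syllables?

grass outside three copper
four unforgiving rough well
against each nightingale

No

Line 1: grass (1), outside (2), three (1), copper (2) → 6 (expected 5)
Line 2: four (1), unforgiving (4), rough (1), well (1) → 7 ✓
Line 3: against (2), each (1), nightingale (3) → 6 (expected 5)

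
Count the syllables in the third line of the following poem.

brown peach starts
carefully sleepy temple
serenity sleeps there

The third line: serenity (4), sleeps (1), there (1) → 6

6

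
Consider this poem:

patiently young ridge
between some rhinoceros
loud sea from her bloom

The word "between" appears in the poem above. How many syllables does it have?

"between" has 2 syllables.

2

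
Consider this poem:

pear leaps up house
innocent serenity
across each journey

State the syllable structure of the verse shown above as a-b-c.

Line 1: "pear leaps up house": 1+1+1+1 = 4
Line 2: "innocent serenity": 3+4 = 7
Line 3: "across each journey": 2+1+2 = 5

4-7-5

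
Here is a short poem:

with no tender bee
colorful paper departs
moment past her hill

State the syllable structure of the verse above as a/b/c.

5/7/5

Line 1: "with no tender bee": 1+1+2+1 = 5
Line 2: "colorful paper departs": 3+2+2 = 7
Line 3: "moment past her hill": 2+1+1+1 = 5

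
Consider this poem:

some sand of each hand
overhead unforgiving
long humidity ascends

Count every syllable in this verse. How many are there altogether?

Line 1: "some sand of each hand": 1+1+1+1+1 = 5
Line 2: "overhead unforgiving": 3+4 = 7
Line 3: "long humidity ascends": 1+4+2 = 7
Total: 5 + 7 + 7 = 19

19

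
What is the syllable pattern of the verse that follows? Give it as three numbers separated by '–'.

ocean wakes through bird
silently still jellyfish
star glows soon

5–7–3

Line 1: ocean (2), wakes (1), through (1), bird (1) → 5
Line 2: silently (3), still (1), jellyfish (3) → 7
Line 3: star (1), glows (1), soon (1) → 3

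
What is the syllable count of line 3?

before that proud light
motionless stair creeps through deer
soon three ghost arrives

Line 3: soon(1) + three(1) + ghost(1) + arrives(2) = 5

5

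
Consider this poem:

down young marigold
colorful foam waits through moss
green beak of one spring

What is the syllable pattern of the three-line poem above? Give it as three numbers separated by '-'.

Line 1: down (1), young (1), marigold (3) → 5
Line 2: colorful (3), foam (1), waits (1), through (1), moss (1) → 7
Line 3: green (1), beak (1), of (1), one (1), spring (1) → 5

5-7-5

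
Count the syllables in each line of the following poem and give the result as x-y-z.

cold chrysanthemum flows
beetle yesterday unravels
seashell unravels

6-8-5

Line 1: "cold chrysanthemum flows": 1+4+1 = 6
Line 2: "beetle yesterday unravels": 2+3+3 = 8
Line 3: "seashell unravels": 2+3 = 5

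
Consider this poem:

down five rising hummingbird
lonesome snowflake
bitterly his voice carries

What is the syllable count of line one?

7

Line one: down(1) + five(1) + rising(2) + hummingbird(3) = 7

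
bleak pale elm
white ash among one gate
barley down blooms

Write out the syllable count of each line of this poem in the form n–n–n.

Line 1: bleak (1), pale (1), elm (1) → 3
Line 2: white (1), ash (1), among (2), one (1), gate (1) → 6
Line 3: barley (2), down (1), blooms (1) → 4

3–6–4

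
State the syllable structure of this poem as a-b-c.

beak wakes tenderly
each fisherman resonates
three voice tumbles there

5-7-5

Line 1: beak(1) + wakes(1) + tenderly(3) = 5
Line 2: each(1) + fisherman(3) + resonates(3) = 7
Line 3: three(1) + voice(1) + tumbles(2) + there(1) = 5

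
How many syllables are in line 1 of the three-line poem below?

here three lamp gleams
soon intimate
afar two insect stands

4

Line 1: here (1), three (1), lamp (1), gleams (1) → 4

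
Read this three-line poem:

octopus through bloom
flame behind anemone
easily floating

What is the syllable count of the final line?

5

The final line: easily(3) + floating(2) = 5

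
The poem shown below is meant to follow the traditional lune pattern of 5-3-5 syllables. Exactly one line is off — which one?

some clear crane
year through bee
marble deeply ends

Line 1

Line 1: some (1), clear (1), crane (1) → 3 (expected 5)
Line 2: year (1), through (1), bee (1) → 3 ✓
Line 3: marble (2), deeply (2), ends (1) → 5 ✓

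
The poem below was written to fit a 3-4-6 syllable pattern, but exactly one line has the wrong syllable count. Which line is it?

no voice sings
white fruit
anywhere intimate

Line 1: no(1) + voice(1) + sings(1) = 3 ✓
Line 2: white(1) + fruit(1) = 2 (expected 4)
Line 3: anywhere(3) + intimate(3) = 6 ✓

The second line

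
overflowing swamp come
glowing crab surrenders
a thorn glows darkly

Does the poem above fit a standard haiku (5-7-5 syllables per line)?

No

Line 1: overflowing(4) + swamp(1) + come(1) = 6 (expected 5)
Line 2: glowing(2) + crab(1) + surrenders(3) = 6 (expected 7)
Line 3: a(1) + thorn(1) + glows(1) + darkly(2) = 5 ✓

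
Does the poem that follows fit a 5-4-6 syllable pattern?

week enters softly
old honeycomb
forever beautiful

Yes

Line 1: week(1) + enters(2) + softly(2) = 5 ✓
Line 2: old(1) + honeycomb(3) = 4 ✓
Line 3: forever(3) + beautiful(3) = 6 ✓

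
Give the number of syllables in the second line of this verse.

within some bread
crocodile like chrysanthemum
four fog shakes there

8

The second line: "crocodile like chrysanthemum": 3+1+4 = 8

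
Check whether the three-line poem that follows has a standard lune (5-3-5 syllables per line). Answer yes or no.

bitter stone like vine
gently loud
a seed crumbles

Line 1: bitter (2), stone (1), like (1), vine (1) → 5 ✓
Line 2: gently (2), loud (1) → 3 ✓
Line 3: a (1), seed (1), crumbles (2) → 4 (expected 5)

No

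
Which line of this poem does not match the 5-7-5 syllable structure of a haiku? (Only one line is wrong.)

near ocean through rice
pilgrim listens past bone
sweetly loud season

The second line

Line 1: "near ocean through rice": 1+2+1+1 = 5 ✓
Line 2: "pilgrim listens past bone": 2+2+1+1 = 6 (expected 7)
Line 3: "sweetly loud season": 2+1+2 = 5 ✓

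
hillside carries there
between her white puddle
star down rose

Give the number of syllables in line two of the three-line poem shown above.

Line two: "between her white puddle": 2+1+1+2 = 6

6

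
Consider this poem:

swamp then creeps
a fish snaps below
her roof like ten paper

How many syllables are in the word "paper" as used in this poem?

"paper" has 2 syllables.

2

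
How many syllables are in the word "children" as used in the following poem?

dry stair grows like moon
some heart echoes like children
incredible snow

2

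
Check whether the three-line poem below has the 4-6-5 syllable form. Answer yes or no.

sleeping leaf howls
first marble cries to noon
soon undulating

Line 1: sleeping(2) + leaf(1) + howls(1) = 4 ✓
Line 2: first(1) + marble(2) + cries(1) + to(1) + noon(1) = 6 ✓
Line 3: soon(1) + undulating(4) = 5 ✓

Yes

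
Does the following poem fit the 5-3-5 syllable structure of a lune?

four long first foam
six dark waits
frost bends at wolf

No

Line 1: four(1) + long(1) + first(1) + foam(1) = 4 (expected 5)
Line 2: six(1) + dark(1) + waits(1) = 3 ✓
Line 3: frost(1) + bends(1) + at(1) + wolf(1) = 4 (expected 5)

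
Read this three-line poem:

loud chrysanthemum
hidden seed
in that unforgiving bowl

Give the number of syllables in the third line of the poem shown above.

The third line: in (1), that (1), unforgiving (4), bowl (1) → 7

7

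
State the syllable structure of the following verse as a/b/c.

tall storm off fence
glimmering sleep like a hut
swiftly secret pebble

4/7/6

Line 1: tall (1), storm (1), off (1), fence (1) → 4
Line 2: glimmering (3), sleep (1), like (1), a (1), hut (1) → 7
Line 3: swiftly (2), secret (2), pebble (2) → 6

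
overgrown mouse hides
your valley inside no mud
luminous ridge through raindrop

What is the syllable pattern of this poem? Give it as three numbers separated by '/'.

5/7/7

Line 1: overgrown(3) + mouse(1) + hides(1) = 5
Line 2: your(1) + valley(2) + inside(2) + no(1) + mud(1) = 7
Line 3: luminous(3) + ridge(1) + through(1) + raindrop(2) = 7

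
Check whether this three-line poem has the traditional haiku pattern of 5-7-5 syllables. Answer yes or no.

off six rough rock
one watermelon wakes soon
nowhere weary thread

No

Line 1: off (1), six (1), rough (1), rock (1) → 4 (expected 5)
Line 2: one (1), watermelon (4), wakes (1), soon (1) → 7 ✓
Line 3: nowhere (2), weary (2), thread (1) → 5 ✓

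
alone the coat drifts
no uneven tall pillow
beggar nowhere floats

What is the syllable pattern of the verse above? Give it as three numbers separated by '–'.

5–7–5

Line 1: alone (2), the (1), coat (1), drifts (1) → 5
Line 2: no (1), uneven (3), tall (1), pillow (2) → 7
Line 3: beggar (2), nowhere (2), floats (1) → 5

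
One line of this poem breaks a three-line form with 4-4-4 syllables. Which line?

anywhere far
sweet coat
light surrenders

Line 1: anywhere(3) + far(1) = 4 ✓
Line 2: sweet(1) + coat(1) = 2 (expected 4)
Line 3: light(1) + surrenders(3) = 4 ✓

The second line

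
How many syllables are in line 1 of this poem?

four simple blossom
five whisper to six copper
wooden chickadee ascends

5

Line 1: four(1) + simple(2) + blossom(2) = 5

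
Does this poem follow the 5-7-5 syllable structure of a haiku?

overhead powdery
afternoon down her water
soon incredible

Line 1: overhead (3), powdery (3) → 6 (expected 5)
Line 2: afternoon (3), down (1), her (1), water (2) → 7 ✓
Line 3: soon (1), incredible (4) → 5 ✓

No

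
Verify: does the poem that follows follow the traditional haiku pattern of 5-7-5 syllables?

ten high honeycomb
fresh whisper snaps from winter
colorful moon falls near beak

No

Line 1: ten(1) + high(1) + honeycomb(3) = 5 ✓
Line 2: fresh(1) + whisper(2) + snaps(1) + from(1) + winter(2) = 7 ✓
Line 3: colorful(3) + moon(1) + falls(1) + near(1) + beak(1) = 7 (expected 5)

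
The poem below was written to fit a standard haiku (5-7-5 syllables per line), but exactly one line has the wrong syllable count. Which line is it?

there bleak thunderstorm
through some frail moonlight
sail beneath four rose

Line 2

Line 1: there (1), bleak (1), thunderstorm (3) → 5 ✓
Line 2: through (1), some (1), frail (1), moonlight (2) → 5 (expected 7)
Line 3: sail (1), beneath (2), four (1), rose (1) → 5 ✓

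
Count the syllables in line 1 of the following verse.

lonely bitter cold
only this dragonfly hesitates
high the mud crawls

5

Line 1: "lonely bitter cold": 2+2+1 = 5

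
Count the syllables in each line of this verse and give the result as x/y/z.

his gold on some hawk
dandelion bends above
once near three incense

Line 1: his (1), gold (1), on (1), some (1), hawk (1) → 5
Line 2: dandelion (4), bends (1), above (2) → 7
Line 3: once (1), near (1), three (1), incense (2) → 5

5/7/5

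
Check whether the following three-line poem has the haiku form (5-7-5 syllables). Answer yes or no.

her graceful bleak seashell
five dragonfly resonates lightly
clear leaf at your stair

Line 1: her(1) + graceful(2) + bleak(1) + seashell(2) = 6 (expected 5)
Line 2: five(1) + dragonfly(3) + resonates(3) + lightly(2) = 9 (expected 7)
Line 3: clear(1) + leaf(1) + at(1) + your(1) + stair(1) = 5 ✓

No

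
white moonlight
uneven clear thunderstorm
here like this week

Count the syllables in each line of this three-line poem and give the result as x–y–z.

Line 1: white(1) + moonlight(2) = 3
Line 2: uneven(3) + clear(1) + thunderstorm(3) = 7
Line 3: here(1) + like(1) + this(1) + week(1) = 4

3–7–4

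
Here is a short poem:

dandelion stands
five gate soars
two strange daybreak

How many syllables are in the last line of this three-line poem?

The last line: two(1) + strange(1) + daybreak(2) = 4

4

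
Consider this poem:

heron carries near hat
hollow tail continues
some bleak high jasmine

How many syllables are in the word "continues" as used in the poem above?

"continues" has 3 syllables.

3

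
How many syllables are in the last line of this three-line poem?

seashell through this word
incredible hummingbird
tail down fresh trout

The last line: tail (1), down (1), fresh (1), trout (1) → 4

4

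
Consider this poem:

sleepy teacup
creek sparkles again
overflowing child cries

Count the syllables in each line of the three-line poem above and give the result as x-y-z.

4-5-6

Line 1: sleepy (2), teacup (2) → 4
Line 2: creek (1), sparkles (2), again (2) → 5
Line 3: overflowing (4), child (1), cries (1) → 6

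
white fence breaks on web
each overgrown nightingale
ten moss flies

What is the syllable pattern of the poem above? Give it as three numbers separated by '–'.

Line 1: white(1) + fence(1) + breaks(1) + on(1) + web(1) = 5
Line 2: each(1) + overgrown(3) + nightingale(3) = 7
Line 3: ten(1) + moss(1) + flies(1) = 3

5–7–3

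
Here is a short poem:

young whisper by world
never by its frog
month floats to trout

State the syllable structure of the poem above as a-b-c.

5-5-4

Line 1: young (1), whisper (2), by (1), world (1) → 5
Line 2: never (2), by (1), its (1), frog (1) → 5
Line 3: month (1), floats (1), to (1), trout (1) → 4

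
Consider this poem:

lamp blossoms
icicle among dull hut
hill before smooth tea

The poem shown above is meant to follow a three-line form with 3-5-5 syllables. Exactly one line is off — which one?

The second line

Line 1: lamp (1), blossoms (2) → 3 ✓
Line 2: icicle (3), among (2), dull (1), hut (1) → 7 (expected 5)
Line 3: hill (1), before (2), smooth (1), tea (1) → 5 ✓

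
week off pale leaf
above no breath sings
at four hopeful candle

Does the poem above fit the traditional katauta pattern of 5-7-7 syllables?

Line 1: week (1), off (1), pale (1), leaf (1) → 4 (expected 5)
Line 2: above (2), no (1), breath (1), sings (1) → 5 (expected 7)
Line 3: at (1), four (1), hopeful (2), candle (2) → 6 (expected 7)

No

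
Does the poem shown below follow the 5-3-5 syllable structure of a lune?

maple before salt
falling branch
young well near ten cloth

Yes

Line 1: "maple before salt": 2+2+1 = 5 ✓
Line 2: "falling branch": 2+1 = 3 ✓
Line 3: "young well near ten cloth": 1+1+1+1+1 = 5 ✓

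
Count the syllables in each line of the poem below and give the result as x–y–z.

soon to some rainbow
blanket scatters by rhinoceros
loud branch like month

Line 1: "soon to some rainbow": 1+1+1+2 = 5
Line 2: "blanket scatters by rhinoceros": 2+2+1+4 = 9
Line 3: "loud branch like month": 1+1+1+1 = 4

5–9–4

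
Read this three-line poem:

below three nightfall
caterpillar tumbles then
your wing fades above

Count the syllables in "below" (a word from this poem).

2

"below" has 2 syllables.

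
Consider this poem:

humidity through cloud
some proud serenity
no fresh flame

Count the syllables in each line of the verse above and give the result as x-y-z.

6-6-3

Line 1: "humidity through cloud": 4+1+1 = 6
Line 2: "some proud serenity": 1+1+4 = 6
Line 3: "no fresh flame": 1+1+1 = 3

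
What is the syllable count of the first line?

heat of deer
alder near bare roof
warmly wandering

3

The first line: "heat of deer": 1+1+1 = 3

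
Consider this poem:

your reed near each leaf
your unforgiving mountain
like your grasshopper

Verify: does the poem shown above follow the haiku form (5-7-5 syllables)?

Yes

Line 1: your (1), reed (1), near (1), each (1), leaf (1) → 5 ✓
Line 2: your (1), unforgiving (4), mountain (2) → 7 ✓
Line 3: like (1), your (1), grasshopper (3) → 5 ✓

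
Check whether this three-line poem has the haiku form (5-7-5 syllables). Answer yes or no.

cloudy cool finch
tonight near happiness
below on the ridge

No

Line 1: "cloudy cool finch": 2+1+1 = 4 (expected 5)
Line 2: "tonight near happiness": 2+1+3 = 6 (expected 7)
Line 3: "below on the ridge": 2+1+1+1 = 5 ✓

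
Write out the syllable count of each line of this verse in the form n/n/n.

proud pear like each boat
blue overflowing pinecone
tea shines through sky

Line 1: proud (1), pear (1), like (1), each (1), boat (1) → 5
Line 2: blue (1), overflowing (4), pinecone (2) → 7
Line 3: tea (1), shines (1), through (1), sky (1) → 4

5/7/4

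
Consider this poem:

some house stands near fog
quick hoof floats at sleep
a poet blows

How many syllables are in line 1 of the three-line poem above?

Line 1: "some house stands near fog": 1+1+1+1+1 = 5

5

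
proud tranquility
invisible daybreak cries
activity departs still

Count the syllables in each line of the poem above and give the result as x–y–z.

Line 1: proud (1), tranquility (4) → 5
Line 2: invisible (4), daybreak (2), cries (1) → 7
Line 3: activity (4), departs (2), still (1) → 7

5–7–7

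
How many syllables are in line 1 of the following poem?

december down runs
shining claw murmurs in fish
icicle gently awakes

Line 1: december(3) + down(1) + runs(1) = 5

5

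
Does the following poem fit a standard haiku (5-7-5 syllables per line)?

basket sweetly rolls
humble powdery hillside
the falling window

Line 1: basket (2), sweetly (2), rolls (1) → 5 ✓
Line 2: humble (2), powdery (3), hillside (2) → 7 ✓
Line 3: the (1), falling (2), window (2) → 5 ✓

Yes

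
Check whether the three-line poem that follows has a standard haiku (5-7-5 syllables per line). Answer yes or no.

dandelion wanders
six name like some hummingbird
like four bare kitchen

Line 1: "dandelion wanders": 4+2 = 6 (expected 5)
Line 2: "six name like some hummingbird": 1+1+1+1+3 = 7 ✓
Line 3: "like four bare kitchen": 1+1+1+2 = 5 ✓

No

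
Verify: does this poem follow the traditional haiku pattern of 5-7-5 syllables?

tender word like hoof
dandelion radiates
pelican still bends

Yes

Line 1: "tender word like hoof": 2+1+1+1 = 5 ✓
Line 2: "dandelion radiates": 4+3 = 7 ✓
Line 3: "pelican still bends": 3+1+1 = 5 ✓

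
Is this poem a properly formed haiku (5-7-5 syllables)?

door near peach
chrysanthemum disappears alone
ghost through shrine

Line 1: door(1) + near(1) + peach(1) = 3 (expected 5)
Line 2: chrysanthemum(4) + disappears(3) + alone(2) = 9 (expected 7)
Line 3: ghost(1) + through(1) + shrine(1) = 3 (expected 5)

No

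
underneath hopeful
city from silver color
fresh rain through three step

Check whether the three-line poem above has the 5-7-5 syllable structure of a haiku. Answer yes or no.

Line 1: underneath (3), hopeful (2) → 5 ✓
Line 2: city (2), from (1), silver (2), color (2) → 7 ✓
Line 3: fresh (1), rain (1), through (1), three (1), step (1) → 5 ✓

Yes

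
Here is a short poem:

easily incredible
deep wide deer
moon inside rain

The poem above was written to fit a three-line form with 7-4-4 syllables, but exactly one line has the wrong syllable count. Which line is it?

The second line

Line 1: easily (3), incredible (4) → 7 ✓
Line 2: deep (1), wide (1), deer (1) → 3 (expected 4)
Line 3: moon (1), inside (2), rain (1) → 4 ✓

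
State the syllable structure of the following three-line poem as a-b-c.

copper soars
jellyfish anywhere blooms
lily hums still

3-7-4

Line 1: "copper soars": 2+1 = 3
Line 2: "jellyfish anywhere blooms": 3+3+1 = 7
Line 3: "lily hums still": 2+1+1 = 4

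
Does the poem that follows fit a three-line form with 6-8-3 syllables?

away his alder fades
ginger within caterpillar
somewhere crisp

Yes

Line 1: away(2) + his(1) + alder(2) + fades(1) = 6 ✓
Line 2: ginger(2) + within(2) + caterpillar(4) = 8 ✓
Line 3: somewhere(2) + crisp(1) = 3 ✓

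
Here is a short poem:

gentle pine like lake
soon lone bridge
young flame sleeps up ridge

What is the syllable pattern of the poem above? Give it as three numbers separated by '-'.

5-3-5

Line 1: gentle(2) + pine(1) + like(1) + lake(1) = 5
Line 2: soon(1) + lone(1) + bridge(1) = 3
Line 3: young(1) + flame(1) + sleeps(1) + up(1) + ridge(1) = 5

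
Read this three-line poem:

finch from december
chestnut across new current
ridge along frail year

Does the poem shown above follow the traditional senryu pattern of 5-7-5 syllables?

Yes

Line 1: finch (1), from (1), december (3) → 5 ✓
Line 2: chestnut (2), across (2), new (1), current (2) → 7 ✓
Line 3: ridge (1), along (2), frail (1), year (1) → 5 ✓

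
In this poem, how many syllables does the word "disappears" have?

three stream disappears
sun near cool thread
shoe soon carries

3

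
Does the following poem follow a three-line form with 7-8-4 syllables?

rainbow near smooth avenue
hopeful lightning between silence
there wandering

Line 1: rainbow (2), near (1), smooth (1), avenue (3) → 7 ✓
Line 2: hopeful (2), lightning (2), between (2), silence (2) → 8 ✓
Line 3: there (1), wandering (3) → 4 ✓

Yes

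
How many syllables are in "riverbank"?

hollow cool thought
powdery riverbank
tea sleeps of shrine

3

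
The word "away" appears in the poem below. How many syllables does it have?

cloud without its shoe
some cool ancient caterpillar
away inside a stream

"away" has 2 syllables.

2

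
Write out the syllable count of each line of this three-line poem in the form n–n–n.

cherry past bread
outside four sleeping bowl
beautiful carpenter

4–6–6

Line 1: cherry(2) + past(1) + bread(1) = 4
Line 2: outside(2) + four(1) + sleeping(2) + bowl(1) = 6
Line 3: beautiful(3) + carpenter(3) = 6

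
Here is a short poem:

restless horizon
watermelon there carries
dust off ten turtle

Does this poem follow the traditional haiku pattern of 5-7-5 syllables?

Yes

Line 1: restless(2) + horizon(3) = 5 ✓
Line 2: watermelon(4) + there(1) + carries(2) = 7 ✓
Line 3: dust(1) + off(1) + ten(1) + turtle(2) = 5 ✓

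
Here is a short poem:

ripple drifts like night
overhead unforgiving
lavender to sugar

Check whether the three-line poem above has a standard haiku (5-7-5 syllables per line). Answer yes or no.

No

Line 1: "ripple drifts like night": 2+1+1+1 = 5 ✓
Line 2: "overhead unforgiving": 3+4 = 7 ✓
Line 3: "lavender to sugar": 3+1+2 = 6 (expected 5)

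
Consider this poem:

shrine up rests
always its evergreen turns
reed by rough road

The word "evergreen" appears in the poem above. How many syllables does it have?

3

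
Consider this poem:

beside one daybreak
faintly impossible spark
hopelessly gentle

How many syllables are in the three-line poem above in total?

17

Line 1: beside(2) + one(1) + daybreak(2) = 5
Line 2: faintly(2) + impossible(4) + spark(1) = 7
Line 3: hopelessly(3) + gentle(2) = 5
Total: 5 + 7 + 5 = 17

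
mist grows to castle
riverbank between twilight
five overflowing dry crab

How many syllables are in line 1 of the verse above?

5

Line 1: "mist grows to castle": 1+1+1+2 = 5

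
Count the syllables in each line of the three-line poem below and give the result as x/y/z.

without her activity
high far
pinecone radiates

7/2/5

Line 1: "without her activity": 2+1+4 = 7
Line 2: "high far": 1+1 = 2
Line 3: "pinecone radiates": 2+3 = 5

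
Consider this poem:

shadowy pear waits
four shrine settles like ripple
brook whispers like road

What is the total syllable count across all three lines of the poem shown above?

17

Line 1: "shadowy pear waits": 3+1+1 = 5
Line 2: "four shrine settles like ripple": 1+1+2+1+2 = 7
Line 3: "brook whispers like road": 1+2+1+1 = 5
Total: 5 + 7 + 5 = 17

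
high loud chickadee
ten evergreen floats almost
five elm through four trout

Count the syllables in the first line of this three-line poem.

5

The first line: high (1), loud (1), chickadee (3) → 5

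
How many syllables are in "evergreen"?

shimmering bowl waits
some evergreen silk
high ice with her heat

"evergreen" has 3 syllables.

3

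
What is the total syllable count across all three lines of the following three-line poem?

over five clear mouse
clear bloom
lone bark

Line 1: over (2), five (1), clear (1), mouse (1) → 5
Line 2: clear (1), bloom (1) → 2
Line 3: lone (1), bark (1) → 2
Total: 5 + 2 + 2 = 9

9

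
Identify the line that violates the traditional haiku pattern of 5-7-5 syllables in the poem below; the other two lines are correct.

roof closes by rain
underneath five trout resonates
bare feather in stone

Line 1: roof(1) + closes(2) + by(1) + rain(1) = 5 ✓
Line 2: underneath(3) + five(1) + trout(1) + resonates(3) = 8 (expected 7)
Line 3: bare(1) + feather(2) + in(1) + stone(1) = 5 ✓

The second line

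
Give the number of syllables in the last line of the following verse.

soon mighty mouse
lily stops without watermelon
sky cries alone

4

The last line: "sky cries alone": 1+1+2 = 4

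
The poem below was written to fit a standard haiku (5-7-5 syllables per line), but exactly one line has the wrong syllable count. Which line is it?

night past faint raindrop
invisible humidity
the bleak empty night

Line 1: night (1), past (1), faint (1), raindrop (2) → 5 ✓
Line 2: invisible (4), humidity (4) → 8 (expected 7)
Line 3: the (1), bleak (1), empty (2), night (1) → 5 ✓

The second line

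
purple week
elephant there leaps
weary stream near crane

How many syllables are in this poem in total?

Line 1: purple(2) + week(1) = 3
Line 2: elephant(3) + there(1) + leaps(1) = 5
Line 3: weary(2) + stream(1) + near(1) + crane(1) = 5
Total: 3 + 5 + 5 = 13

13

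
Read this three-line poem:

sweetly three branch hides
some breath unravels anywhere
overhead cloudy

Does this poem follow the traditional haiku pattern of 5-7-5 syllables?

No

Line 1: sweetly(2) + three(1) + branch(1) + hides(1) = 5 ✓
Line 2: some(1) + breath(1) + unravels(3) + anywhere(3) = 8 (expected 7)
Line 3: overhead(3) + cloudy(2) = 5 ✓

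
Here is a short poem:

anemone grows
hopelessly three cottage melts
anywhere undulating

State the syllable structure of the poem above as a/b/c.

5/7/7

Line 1: anemone (4), grows (1) → 5
Line 2: hopelessly (3), three (1), cottage (2), melts (1) → 7
Line 3: anywhere (3), undulating (4) → 7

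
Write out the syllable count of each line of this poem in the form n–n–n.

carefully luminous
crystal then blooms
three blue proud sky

6–4–4

Line 1: carefully (3), luminous (3) → 6
Line 2: crystal (2), then (1), blooms (1) → 4
Line 3: three (1), blue (1), proud (1), sky (1) → 4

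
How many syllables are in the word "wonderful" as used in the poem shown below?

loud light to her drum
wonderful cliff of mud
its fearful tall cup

3

"wonderful" has 3 syllables.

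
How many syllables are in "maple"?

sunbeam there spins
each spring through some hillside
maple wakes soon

2

"maple" has 2 syllables.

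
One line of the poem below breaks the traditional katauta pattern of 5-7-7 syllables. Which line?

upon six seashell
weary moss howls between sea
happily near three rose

Line 1: "upon six seashell": 2+1+2 = 5 ✓
Line 2: "weary moss howls between sea": 2+1+1+2+1 = 7 ✓
Line 3: "happily near three rose": 3+1+1+1 = 6 (expected 7)

Line 3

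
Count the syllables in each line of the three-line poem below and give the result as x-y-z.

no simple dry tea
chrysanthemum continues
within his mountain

Line 1: "no simple dry tea": 1+2+1+1 = 5
Line 2: "chrysanthemum continues": 4+3 = 7
Line 3: "within his mountain": 2+1+2 = 5

5-7-5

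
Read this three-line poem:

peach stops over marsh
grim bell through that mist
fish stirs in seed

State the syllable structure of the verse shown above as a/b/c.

5/5/4

Line 1: "peach stops over marsh": 1+1+2+1 = 5
Line 2: "grim bell through that mist": 1+1+1+1+1 = 5
Line 3: "fish stirs in seed": 1+1+1+1 = 4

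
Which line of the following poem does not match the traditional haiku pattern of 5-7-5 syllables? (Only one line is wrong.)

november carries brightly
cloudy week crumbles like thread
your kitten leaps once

The first line

Line 1: november(3) + carries(2) + brightly(2) = 7 (expected 5)
Line 2: cloudy(2) + week(1) + crumbles(2) + like(1) + thread(1) = 7 ✓
Line 3: your(1) + kitten(2) + leaps(1) + once(1) = 5 ✓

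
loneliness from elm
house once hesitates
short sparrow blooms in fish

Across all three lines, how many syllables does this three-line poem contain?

Line 1: "loneliness from elm": 3+1+1 = 5
Line 2: "house once hesitates": 1+1+3 = 5
Line 3: "short sparrow blooms in fish": 1+2+1+1+1 = 6
Total: 5 + 5 + 6 = 16

16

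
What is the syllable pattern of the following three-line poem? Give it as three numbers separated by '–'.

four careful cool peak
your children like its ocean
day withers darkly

Line 1: four(1) + careful(2) + cool(1) + peak(1) = 5
Line 2: your(1) + children(2) + like(1) + its(1) + ocean(2) = 7
Line 3: day(1) + withers(2) + darkly(2) = 5

5–7–5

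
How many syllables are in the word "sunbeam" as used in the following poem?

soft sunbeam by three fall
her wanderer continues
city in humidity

2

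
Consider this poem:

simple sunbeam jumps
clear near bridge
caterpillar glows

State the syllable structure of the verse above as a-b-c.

Line 1: simple (2), sunbeam (2), jumps (1) → 5
Line 2: clear (1), near (1), bridge (1) → 3
Line 3: caterpillar (4), glows (1) → 5

5-3-5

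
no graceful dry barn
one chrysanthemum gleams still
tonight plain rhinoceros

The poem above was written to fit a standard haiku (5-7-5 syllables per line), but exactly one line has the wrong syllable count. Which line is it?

Line 3

Line 1: "no graceful dry barn": 1+2+1+1 = 5 ✓
Line 2: "one chrysanthemum gleams still": 1+4+1+1 = 7 ✓
Line 3: "tonight plain rhinoceros": 2+1+4 = 7 (expected 5)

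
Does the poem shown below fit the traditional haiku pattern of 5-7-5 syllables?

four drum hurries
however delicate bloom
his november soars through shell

Line 1: four (1), drum (1), hurries (2) → 4 (expected 5)
Line 2: however (3), delicate (3), bloom (1) → 7 ✓
Line 3: his (1), november (3), soars (1), through (1), shell (1) → 7 (expected 5)

No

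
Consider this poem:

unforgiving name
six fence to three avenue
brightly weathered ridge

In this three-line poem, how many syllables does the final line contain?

5

The final line: brightly(2) + weathered(2) + ridge(1) = 5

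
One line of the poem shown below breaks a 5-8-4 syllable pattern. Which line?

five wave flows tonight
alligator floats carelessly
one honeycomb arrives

The third line

Line 1: "five wave flows tonight": 1+1+1+2 = 5 ✓
Line 2: "alligator floats carelessly": 4+1+3 = 8 ✓
Line 3: "one honeycomb arrives": 1+3+2 = 6 (expected 4)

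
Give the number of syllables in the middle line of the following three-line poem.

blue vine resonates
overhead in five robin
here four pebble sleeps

7

The middle line: "overhead in five robin": 3+1+1+2 = 7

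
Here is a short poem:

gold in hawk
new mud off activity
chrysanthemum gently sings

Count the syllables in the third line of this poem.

7

The third line: chrysanthemum(4) + gently(2) + sings(1) = 7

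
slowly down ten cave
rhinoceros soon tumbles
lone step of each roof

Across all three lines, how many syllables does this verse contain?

17

Line 1: slowly(2) + down(1) + ten(1) + cave(1) = 5
Line 2: rhinoceros(4) + soon(1) + tumbles(2) = 7
Line 3: lone(1) + step(1) + of(1) + each(1) + roof(1) = 5
Total: 5 + 7 + 5 = 17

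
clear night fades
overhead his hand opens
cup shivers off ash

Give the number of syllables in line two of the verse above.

7

Line two: overhead(3) + his(1) + hand(1) + opens(2) = 7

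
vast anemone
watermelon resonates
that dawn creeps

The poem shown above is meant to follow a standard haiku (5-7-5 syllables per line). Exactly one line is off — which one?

Line 1: "vast anemone": 1+4 = 5 ✓
Line 2: "watermelon resonates": 4+3 = 7 ✓
Line 3: "that dawn creeps": 1+1+1 = 3 (expected 5)

The third line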